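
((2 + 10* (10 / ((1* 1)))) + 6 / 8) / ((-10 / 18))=-184.95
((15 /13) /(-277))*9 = -135/3601 = -0.04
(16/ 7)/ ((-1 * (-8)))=2/7 = 0.29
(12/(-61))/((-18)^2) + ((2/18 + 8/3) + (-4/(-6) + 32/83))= 523480/136701 = 3.83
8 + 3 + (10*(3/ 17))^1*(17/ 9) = 43/3 = 14.33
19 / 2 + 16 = 51/2 = 25.50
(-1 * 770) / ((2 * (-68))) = 385/68 = 5.66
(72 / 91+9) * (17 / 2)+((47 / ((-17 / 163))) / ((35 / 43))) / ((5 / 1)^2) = 61.08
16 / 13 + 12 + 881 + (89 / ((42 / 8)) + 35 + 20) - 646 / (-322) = 6079261/6279 = 968.19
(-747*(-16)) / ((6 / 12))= 23904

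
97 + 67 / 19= 1910/19 = 100.53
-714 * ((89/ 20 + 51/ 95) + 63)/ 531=-614873/6726 = -91.42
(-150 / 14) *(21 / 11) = -225/11 = -20.45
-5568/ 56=-696/7 = -99.43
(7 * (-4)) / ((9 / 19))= -532/9 = -59.11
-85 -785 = -870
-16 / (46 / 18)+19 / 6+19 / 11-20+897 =1329211/1518 = 875.63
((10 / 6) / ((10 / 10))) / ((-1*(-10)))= 1/6 = 0.17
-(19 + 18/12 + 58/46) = -1001/46 = -21.76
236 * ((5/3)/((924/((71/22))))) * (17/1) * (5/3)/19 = 1780325/869022 = 2.05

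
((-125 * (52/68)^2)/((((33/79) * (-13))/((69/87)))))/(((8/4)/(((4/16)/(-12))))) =-2952625/26551008 = -0.11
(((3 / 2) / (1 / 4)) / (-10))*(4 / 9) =-4/15 = -0.27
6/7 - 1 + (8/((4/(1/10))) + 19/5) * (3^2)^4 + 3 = 183728/7 = 26246.86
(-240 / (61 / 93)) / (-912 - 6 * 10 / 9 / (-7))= 117180/291763 = 0.40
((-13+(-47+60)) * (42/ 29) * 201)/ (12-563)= 0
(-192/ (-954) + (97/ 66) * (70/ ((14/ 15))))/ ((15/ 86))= 16609997/26235 = 633.12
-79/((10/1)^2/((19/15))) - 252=-379501/1500 = -253.00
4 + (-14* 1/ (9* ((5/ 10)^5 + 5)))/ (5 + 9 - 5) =7388/1863 = 3.97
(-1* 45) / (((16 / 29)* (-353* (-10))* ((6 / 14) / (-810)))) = 246645/5648 = 43.67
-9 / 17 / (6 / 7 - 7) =63/731 = 0.09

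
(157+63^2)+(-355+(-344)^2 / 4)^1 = 33355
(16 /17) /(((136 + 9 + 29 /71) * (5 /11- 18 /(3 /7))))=-3124/20051789 = 0.00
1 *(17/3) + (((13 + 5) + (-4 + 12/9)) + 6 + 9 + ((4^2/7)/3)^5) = 148076212/4084101 = 36.26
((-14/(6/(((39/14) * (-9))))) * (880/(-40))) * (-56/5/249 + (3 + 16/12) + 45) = -63434.11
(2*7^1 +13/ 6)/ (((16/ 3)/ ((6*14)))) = 2037/8 = 254.62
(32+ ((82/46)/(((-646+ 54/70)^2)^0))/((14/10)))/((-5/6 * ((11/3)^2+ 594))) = -26298/400085 = -0.07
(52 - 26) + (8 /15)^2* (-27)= 458/25 = 18.32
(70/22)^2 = 1225/121 = 10.12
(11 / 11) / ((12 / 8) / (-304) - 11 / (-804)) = 122208/1069 = 114.32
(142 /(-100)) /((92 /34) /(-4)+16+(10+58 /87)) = -3621/66275 = -0.05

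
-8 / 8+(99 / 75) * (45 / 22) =1.70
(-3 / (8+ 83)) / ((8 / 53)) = -159/728 = -0.22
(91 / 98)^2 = 169/196 = 0.86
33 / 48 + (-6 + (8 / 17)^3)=-5.21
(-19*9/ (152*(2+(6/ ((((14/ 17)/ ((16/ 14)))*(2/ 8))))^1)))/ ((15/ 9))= -1323/69200 = -0.02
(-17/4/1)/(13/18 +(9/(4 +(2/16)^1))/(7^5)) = -28286181/4807666 = -5.88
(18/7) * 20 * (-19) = -6840/7 = -977.14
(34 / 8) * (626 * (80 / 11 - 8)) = -21284/11 = -1934.91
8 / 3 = 2.67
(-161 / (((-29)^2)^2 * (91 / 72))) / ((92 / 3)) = -54/9194653 = 0.00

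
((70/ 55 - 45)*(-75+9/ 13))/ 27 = 11914/99 = 120.34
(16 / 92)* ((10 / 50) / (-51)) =-4/5865 = 0.00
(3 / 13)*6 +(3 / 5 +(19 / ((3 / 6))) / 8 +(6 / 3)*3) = 3311/260 = 12.73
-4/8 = -1/2 = -0.50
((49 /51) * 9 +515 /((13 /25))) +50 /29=6413844/6409 = 1000.76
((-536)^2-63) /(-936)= -306.87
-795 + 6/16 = -6357/8 = -794.62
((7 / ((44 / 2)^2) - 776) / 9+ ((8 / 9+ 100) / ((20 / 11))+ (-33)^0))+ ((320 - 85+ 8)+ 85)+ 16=6844763/21780 = 314.27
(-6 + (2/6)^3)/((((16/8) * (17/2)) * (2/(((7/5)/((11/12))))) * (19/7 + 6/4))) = -31556/496485 = -0.06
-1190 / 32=-595/16 = -37.19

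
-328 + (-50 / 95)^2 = -118308/361 = -327.72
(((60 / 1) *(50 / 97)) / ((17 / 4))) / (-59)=-0.12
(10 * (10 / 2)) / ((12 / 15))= 125/2 = 62.50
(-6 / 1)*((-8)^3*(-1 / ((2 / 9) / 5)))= -69120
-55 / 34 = -1.62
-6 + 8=2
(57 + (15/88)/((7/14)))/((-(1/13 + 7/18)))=-295191/2398 = -123.10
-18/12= -3/2 = -1.50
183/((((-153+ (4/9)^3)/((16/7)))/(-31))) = 66169872/780311 = 84.80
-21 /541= -0.04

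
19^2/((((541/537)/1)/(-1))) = -193857/541 = -358.33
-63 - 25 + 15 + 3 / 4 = -289/4 = -72.25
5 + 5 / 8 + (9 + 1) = 125/8 = 15.62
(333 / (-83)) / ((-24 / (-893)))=-149.28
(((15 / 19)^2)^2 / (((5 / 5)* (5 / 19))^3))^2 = 164025/361 = 454.36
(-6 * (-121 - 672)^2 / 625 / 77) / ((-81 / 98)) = 17607772/185625 = 94.86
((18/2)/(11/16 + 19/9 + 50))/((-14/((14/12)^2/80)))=-63/304120 = 0.00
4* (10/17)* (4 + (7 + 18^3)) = 233720/17 = 13748.24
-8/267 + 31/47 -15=-180334/12549 = -14.37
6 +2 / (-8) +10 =63/4 = 15.75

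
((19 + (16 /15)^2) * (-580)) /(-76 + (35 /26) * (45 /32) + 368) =-437295872/11003355 = -39.74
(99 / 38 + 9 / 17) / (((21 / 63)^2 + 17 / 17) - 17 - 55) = -18225/412148 = -0.04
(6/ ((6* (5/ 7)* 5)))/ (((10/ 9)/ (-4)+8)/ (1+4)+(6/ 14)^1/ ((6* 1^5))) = 441/2545 = 0.17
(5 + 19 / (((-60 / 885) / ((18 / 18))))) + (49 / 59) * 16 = -61823/236 = -261.96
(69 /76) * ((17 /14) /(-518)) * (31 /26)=-36363/14329952 = 0.00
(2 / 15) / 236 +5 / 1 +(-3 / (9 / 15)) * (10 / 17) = 61967/30090 = 2.06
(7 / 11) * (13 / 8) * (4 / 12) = 91/264 = 0.34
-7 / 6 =-1.17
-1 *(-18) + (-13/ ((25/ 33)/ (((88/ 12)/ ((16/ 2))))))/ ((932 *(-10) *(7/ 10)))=11744773/652400 = 18.00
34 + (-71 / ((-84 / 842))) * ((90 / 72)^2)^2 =19047443/10752 = 1771.53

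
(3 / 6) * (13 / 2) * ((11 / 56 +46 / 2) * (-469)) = -1131429/32 = -35357.16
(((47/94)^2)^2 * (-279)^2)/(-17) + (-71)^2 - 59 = 1277263/272 = 4695.82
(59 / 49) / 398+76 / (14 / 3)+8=473679/19502 = 24.29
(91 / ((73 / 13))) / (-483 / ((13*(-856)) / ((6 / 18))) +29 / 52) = 13164424/464791 = 28.32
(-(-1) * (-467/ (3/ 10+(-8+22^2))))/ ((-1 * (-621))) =-4670/2957823 = 0.00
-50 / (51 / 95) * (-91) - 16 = 431434/51 = 8459.49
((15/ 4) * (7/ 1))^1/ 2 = 105/8 = 13.12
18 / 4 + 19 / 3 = 65/6 = 10.83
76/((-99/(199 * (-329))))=4975796/99 = 50260.57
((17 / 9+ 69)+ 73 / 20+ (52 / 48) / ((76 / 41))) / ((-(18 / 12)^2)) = -1027687/30780 = -33.39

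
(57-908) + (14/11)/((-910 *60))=-36507901/42900 = -851.00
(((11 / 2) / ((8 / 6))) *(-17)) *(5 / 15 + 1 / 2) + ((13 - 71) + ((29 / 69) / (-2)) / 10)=-116.46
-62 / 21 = -2.95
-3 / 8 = -0.38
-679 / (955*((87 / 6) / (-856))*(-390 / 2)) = -1162448/5400525 = -0.22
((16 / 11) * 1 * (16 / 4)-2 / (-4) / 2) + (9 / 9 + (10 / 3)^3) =52397/1188 = 44.11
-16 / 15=-1.07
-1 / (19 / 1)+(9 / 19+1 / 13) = 123/247 = 0.50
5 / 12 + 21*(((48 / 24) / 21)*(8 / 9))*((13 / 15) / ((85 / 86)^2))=7779097/3901500 = 1.99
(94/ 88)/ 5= 47/220 = 0.21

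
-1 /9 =-0.11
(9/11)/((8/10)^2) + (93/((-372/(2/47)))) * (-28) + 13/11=22815/8272 = 2.76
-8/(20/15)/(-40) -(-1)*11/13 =259/260 = 1.00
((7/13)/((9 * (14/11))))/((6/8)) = 22/351 = 0.06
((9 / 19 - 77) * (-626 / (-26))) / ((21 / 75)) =-11377550/1729 = -6580.42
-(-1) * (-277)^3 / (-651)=21253933/651 = 32648.13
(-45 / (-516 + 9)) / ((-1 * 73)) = -15/12337 = 0.00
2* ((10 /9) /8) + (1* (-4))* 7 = -499/18 = -27.72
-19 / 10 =-1.90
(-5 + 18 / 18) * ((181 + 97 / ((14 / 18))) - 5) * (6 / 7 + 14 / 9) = -1279840/441 = -2902.13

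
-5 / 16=-0.31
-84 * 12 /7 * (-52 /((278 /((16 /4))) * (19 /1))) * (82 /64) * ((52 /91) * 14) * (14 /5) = 2149056/13205 = 162.75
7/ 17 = 0.41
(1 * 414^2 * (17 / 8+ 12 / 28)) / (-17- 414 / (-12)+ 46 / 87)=533084409/21959 = 24276.35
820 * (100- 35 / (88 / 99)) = 99425/2 = 49712.50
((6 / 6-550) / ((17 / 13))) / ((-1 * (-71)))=-7137/1207 = -5.91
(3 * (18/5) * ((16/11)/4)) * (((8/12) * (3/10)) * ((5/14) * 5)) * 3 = 324/77 = 4.21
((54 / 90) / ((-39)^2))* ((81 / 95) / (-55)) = -27/4415125 = 0.00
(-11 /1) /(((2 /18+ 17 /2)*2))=-99/155 = -0.64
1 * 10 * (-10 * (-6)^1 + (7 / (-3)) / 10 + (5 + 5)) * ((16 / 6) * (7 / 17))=766.07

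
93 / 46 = 2.02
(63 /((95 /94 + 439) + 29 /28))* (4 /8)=41454/580417 = 0.07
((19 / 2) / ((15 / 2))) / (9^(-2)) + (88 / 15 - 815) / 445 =672718/6675 = 100.78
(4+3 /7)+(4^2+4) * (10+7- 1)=2271/7 = 324.43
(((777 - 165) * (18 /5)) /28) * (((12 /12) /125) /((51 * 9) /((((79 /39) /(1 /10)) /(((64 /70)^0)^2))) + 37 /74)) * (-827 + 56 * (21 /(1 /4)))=421751691/4002250 = 105.38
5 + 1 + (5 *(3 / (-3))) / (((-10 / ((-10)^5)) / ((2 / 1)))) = -99994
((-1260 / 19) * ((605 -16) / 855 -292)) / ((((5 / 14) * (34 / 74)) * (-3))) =-39243.12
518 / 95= 5.45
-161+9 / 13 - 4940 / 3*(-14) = 892828/39 = 22893.03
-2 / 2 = -1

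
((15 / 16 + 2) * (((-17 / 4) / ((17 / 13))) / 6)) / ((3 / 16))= -611/72 = -8.49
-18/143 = -0.13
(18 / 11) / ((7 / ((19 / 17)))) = 342/1309 = 0.26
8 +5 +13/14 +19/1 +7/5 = 34.33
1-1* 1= 0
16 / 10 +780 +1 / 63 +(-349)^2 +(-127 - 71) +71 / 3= 38558609/315 = 122408.28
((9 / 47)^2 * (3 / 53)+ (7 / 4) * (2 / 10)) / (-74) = -824399/173273960 = 0.00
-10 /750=-1/75 = -0.01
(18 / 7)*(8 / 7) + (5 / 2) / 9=2837/882 = 3.22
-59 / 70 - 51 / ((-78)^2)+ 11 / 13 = -361/70980 = -0.01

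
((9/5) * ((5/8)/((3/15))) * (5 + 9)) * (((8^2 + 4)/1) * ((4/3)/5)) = 1428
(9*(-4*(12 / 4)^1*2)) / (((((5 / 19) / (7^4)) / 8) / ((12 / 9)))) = -105106176/5 = -21021235.20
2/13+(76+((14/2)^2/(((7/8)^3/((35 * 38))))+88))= 1266774/13 = 97444.15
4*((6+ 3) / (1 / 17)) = 612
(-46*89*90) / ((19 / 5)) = -96963.16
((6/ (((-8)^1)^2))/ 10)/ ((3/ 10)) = 1/32 = 0.03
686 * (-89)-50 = -61104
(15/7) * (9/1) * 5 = 675/7 = 96.43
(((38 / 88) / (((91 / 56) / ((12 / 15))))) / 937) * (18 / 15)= 912/3349775 = 0.00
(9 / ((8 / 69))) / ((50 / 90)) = 5589/40 = 139.72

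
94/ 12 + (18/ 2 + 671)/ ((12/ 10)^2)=8641/18 = 480.06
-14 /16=-7/8 = -0.88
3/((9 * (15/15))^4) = 1/2187 = 0.00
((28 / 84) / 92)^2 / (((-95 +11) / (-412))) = 103/1599696 = 0.00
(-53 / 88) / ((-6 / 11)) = 53/48 = 1.10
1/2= 0.50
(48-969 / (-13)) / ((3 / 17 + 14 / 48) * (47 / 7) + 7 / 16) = 9099216/265889 = 34.22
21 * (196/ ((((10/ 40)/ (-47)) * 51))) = -257936/17 = -15172.71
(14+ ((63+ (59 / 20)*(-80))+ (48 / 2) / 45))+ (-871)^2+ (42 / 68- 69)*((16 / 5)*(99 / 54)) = 193310746/255 = 758081.36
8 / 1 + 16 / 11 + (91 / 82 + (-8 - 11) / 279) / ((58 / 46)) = 75029291/7298082 = 10.28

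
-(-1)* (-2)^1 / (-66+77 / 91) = 26/847 = 0.03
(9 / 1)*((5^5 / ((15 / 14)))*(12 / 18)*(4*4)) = 280000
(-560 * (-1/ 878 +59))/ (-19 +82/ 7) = 33843320/7463 = 4534.81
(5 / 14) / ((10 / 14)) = 1/2 = 0.50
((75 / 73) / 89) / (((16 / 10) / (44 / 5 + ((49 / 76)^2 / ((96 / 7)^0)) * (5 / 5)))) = 19961175/300213376 = 0.07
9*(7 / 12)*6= 63/2 = 31.50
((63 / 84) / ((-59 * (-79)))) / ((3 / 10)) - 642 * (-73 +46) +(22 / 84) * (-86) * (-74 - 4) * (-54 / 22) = 849718979/65254 = 13021.71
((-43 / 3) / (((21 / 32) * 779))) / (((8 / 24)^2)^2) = -12384/5453 = -2.27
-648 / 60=-54/5 = -10.80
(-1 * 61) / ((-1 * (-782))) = -0.08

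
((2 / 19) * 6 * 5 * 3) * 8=1440/19 = 75.79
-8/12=-2/3 = -0.67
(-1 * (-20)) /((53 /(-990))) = -19800/53 = -373.58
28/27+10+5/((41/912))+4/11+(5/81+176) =10911149/36531 = 298.68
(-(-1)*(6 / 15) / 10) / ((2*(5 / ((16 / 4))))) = 2/125 = 0.02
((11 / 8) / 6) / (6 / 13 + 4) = 143/2784 = 0.05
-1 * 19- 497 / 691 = -13626/691 = -19.72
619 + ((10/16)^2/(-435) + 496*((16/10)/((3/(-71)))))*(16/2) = -173577691/1160 = -149635.94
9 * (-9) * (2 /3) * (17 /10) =-459/5 = -91.80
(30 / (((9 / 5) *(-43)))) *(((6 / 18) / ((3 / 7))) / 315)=-10/10449 = 0.00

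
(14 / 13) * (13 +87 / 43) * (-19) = -171836/559 = -307.40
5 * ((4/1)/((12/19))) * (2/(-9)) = -190/27 = -7.04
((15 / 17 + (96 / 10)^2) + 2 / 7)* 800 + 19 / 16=142159573/1904 = 74663.64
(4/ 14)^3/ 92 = 2/7889 = 0.00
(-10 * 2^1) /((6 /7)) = -70/3 = -23.33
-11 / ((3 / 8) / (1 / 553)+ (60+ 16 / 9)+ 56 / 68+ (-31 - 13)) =-1224/25145 = -0.05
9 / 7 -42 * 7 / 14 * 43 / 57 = -1936/133 = -14.56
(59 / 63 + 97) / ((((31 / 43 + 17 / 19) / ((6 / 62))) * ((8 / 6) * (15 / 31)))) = 504089/55440 = 9.09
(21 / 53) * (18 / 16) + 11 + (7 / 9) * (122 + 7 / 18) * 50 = 163855693/34344 = 4771.01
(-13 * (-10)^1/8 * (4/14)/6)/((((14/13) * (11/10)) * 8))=4225/51744 = 0.08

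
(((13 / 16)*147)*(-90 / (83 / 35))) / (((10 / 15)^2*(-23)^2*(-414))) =3009825/64631104 = 0.05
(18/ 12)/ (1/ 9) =27/2 = 13.50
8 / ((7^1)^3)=8/343 = 0.02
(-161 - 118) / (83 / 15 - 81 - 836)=0.31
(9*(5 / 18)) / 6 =5/12 = 0.42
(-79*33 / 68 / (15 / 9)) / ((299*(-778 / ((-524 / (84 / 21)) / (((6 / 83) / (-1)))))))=28345911/158182960 = 0.18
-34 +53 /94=-3143/94 = -33.44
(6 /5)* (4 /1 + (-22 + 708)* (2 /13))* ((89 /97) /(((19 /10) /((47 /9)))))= 23826368/71877 = 331.49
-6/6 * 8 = -8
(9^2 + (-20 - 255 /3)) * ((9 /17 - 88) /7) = 299.90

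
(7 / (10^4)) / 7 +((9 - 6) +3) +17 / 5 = 94001/10000 = 9.40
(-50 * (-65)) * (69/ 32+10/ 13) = 9507.81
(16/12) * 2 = 8/3 = 2.67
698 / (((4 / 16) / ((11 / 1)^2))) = 337832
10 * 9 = 90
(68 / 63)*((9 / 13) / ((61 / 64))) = 0.78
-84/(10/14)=-588/5 = -117.60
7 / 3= 2.33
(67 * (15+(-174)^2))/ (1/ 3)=6088491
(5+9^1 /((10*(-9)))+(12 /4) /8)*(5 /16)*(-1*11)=-2321/128 = -18.13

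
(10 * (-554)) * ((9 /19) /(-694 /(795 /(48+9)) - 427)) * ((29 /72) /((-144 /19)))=-10643725/36386208 = -0.29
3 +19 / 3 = 28/3 = 9.33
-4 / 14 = -2/7 = -0.29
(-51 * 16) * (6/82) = -2448/41 = -59.71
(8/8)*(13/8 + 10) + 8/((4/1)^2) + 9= 169/8 = 21.12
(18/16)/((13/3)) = 27/104 = 0.26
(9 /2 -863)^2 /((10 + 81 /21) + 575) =20636623/16488 = 1251.61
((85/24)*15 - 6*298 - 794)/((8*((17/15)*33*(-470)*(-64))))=-20231/71999488 = 0.00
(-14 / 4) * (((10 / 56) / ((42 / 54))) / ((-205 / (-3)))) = -27/2296 = -0.01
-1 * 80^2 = -6400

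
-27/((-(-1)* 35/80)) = -432/7 = -61.71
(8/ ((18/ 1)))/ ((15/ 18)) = 8/15 = 0.53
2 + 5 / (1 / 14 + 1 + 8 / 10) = 612/131 = 4.67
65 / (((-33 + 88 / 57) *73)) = -3705/130889 = -0.03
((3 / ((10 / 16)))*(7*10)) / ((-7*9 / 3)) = -16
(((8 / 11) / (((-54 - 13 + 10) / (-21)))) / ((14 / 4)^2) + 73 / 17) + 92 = 2395475/24871 = 96.32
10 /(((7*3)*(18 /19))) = 95/189 = 0.50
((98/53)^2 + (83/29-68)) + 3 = -58.72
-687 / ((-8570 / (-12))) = -4122/4285 = -0.96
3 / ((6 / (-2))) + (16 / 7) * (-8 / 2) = -71/7 = -10.14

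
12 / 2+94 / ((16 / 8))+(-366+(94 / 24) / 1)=-3709/12 = -309.08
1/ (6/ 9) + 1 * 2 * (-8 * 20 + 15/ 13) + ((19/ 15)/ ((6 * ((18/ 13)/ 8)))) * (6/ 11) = -12182497/38610 = -315.53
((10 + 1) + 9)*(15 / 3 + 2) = 140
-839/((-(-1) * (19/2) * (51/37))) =-62086/969 = -64.07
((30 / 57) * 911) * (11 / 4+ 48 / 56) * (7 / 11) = 1100.61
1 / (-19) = -1/19 = -0.05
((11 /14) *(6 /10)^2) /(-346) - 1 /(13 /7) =-848987/1574300 = -0.54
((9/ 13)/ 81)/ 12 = 1/1404 = 0.00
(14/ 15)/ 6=0.16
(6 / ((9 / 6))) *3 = 12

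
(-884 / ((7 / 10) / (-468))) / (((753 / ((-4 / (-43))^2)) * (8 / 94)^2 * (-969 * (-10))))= 5973136/61725167 = 0.10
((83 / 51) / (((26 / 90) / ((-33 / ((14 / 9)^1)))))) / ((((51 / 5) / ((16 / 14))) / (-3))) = 7395300/184093 = 40.17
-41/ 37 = -1.11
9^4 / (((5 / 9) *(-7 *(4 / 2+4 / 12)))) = -177147/245 = -723.05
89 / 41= 2.17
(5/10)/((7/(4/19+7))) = 137/266 = 0.52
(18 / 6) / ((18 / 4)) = 2/3 = 0.67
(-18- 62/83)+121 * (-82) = -825082/83 = -9940.75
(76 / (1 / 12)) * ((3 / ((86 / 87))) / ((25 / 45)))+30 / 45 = 3213862/645 = 4982.73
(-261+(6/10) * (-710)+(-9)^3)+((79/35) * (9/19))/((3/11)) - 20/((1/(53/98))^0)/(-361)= -17840927/12635 = -1412.02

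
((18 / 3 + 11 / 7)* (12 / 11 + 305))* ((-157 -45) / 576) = -2574793/3168 = -812.75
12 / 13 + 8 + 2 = 142/13 = 10.92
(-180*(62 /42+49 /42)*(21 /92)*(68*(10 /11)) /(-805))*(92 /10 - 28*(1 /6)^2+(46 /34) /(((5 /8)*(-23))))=122988/1771 = 69.45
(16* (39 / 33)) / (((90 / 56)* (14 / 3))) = 416/165 = 2.52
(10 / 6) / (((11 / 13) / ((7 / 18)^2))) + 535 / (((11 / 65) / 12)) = 36874435/972 = 37936.66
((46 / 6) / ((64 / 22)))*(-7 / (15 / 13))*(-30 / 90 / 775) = 23023/3348000 = 0.01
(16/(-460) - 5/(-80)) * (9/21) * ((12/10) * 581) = 38097/4600 = 8.28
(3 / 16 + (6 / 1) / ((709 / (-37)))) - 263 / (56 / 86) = -32082299/79408 = -404.02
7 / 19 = 0.37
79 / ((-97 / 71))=-57.82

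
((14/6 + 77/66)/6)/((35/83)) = 83/60 = 1.38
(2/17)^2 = 4/289 = 0.01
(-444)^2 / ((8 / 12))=295704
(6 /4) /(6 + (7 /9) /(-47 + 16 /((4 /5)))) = 729/2902 = 0.25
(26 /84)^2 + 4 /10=4373/8820 = 0.50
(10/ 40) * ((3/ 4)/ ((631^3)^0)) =3/16 = 0.19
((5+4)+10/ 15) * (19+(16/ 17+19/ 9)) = 97846/459 = 213.17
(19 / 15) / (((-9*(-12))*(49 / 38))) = 0.01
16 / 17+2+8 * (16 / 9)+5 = 22.16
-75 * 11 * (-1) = 825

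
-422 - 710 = -1132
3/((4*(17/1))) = 3/68 = 0.04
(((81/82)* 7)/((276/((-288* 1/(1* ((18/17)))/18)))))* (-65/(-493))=-1365/27347 = -0.05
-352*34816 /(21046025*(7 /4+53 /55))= -49020928/228445035 = -0.21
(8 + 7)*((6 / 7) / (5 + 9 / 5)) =225/119 = 1.89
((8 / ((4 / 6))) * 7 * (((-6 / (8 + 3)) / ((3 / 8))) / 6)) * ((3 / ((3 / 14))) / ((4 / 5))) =-3920/11 = -356.36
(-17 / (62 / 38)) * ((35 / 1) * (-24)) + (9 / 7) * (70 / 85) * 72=4652616/527 = 8828.49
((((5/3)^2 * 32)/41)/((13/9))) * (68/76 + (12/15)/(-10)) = 12384/10127 = 1.22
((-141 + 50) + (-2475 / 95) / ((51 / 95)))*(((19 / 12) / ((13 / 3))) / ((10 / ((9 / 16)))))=-101403/35360 = -2.87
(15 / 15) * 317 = 317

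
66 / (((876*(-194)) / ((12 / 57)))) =-11/134539 = 0.00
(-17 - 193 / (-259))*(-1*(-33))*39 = -5418270/259 = -20919.96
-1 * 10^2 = -100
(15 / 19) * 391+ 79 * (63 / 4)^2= 19905.62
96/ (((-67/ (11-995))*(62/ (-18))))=-850176/2077 = -409.33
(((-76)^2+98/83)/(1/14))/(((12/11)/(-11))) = -203070791/249 = -815545.35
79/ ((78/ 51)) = 1343/26 = 51.65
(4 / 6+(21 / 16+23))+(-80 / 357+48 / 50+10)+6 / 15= 5157233/142800 = 36.12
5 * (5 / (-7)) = -25/7 = -3.57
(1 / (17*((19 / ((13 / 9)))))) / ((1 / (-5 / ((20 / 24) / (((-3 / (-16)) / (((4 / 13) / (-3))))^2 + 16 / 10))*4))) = -69251/130560 = -0.53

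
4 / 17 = 0.24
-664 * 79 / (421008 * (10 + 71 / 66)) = -72127/6411601 = -0.01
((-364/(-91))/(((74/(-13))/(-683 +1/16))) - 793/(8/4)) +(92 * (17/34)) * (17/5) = 354907/1480 = 239.80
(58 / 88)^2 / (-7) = -841/13552 = -0.06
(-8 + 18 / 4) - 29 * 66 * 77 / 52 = -2837.69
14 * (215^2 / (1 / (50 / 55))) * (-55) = -32357500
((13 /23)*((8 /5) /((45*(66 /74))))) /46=1924/3927825 = 0.00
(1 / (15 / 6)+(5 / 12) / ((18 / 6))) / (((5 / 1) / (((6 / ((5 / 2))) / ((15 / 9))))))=97/625 = 0.16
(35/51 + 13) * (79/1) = 55142/51 = 1081.22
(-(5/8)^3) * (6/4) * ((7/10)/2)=-525/4096 = -0.13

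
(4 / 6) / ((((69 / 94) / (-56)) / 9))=-10528/23 = -457.74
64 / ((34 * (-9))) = -0.21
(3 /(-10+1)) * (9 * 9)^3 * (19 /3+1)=-1299078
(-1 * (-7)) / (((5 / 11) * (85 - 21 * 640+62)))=-11/9495 = 0.00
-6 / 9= -2/3 = -0.67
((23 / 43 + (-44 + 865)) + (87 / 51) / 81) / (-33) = -48645149/1953963 = -24.90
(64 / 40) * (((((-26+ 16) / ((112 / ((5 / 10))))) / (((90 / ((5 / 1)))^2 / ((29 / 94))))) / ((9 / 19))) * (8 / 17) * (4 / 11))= -1102/44850267 = 0.00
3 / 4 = 0.75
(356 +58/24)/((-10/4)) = -4301/30 = -143.37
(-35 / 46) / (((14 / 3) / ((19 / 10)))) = -57/184 = -0.31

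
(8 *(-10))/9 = -80/9 = -8.89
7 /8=0.88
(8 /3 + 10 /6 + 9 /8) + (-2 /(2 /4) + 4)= 131/24 = 5.46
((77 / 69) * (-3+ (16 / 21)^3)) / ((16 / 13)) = -3387241/1460592 = -2.32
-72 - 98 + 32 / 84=-3562/21 = -169.62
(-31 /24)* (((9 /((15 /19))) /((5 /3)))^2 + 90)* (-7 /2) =6183849/10000 = 618.38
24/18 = 4/3 = 1.33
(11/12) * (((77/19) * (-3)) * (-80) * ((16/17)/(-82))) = -135520/13243 = -10.23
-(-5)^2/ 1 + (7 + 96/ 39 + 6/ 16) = -1577/104 = -15.16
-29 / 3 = -9.67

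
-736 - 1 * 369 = -1105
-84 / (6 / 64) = -896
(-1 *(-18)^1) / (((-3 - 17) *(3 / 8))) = -12/5 = -2.40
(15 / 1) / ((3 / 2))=10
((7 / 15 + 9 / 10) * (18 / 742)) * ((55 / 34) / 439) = 1353/11075092 = 0.00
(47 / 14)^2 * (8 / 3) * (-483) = -101614/7 = -14516.29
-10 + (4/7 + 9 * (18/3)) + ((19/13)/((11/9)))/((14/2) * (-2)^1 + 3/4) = 2359860/53053 = 44.48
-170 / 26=-85/13 = -6.54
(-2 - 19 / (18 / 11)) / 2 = -245/36 = -6.81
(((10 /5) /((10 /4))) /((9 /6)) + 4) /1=4.53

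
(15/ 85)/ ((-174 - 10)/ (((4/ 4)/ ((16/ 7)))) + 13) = -7/16167 = 0.00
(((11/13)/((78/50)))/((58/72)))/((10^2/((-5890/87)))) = -64790/142129 = -0.46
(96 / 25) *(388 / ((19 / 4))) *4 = 595968/475 = 1254.67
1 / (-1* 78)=-1/78 = -0.01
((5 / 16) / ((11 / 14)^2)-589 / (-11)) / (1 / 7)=183127/484 = 378.36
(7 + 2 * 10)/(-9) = -3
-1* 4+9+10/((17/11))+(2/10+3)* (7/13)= 14579/1105 = 13.19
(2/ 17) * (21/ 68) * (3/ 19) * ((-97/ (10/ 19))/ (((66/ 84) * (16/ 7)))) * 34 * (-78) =11678121/7480 = 1561.25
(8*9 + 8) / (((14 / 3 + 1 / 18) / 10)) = 2880/17 = 169.41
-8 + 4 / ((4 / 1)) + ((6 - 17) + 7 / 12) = -209/12 = -17.42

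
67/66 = 1.02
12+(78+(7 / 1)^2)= 139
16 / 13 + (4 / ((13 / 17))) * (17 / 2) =594/13 = 45.69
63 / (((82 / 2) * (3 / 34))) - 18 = -24/41 = -0.59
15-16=-1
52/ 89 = 0.58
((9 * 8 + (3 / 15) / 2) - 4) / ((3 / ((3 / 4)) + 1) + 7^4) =227/8020 = 0.03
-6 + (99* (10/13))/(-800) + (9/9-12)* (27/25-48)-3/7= 18549303/36400 = 509.60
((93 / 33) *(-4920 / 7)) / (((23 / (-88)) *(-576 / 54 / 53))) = -37656.34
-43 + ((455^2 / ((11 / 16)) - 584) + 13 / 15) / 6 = 49547213/990 = 50047.69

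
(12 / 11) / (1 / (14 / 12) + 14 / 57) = 1197/1210 = 0.99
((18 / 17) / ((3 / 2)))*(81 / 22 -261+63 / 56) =-180.84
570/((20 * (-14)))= -2.04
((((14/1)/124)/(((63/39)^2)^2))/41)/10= 28561/706243860 = 0.00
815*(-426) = -347190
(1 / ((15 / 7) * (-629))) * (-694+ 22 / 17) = 82432/160395 = 0.51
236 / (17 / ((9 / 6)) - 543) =-708/1595 = -0.44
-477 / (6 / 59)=-9381/2 = -4690.50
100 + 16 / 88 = 1102/11 = 100.18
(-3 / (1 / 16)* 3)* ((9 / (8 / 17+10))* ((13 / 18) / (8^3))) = -1989/11392 = -0.17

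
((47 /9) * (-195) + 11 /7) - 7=-21499/21 = -1023.76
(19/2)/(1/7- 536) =-133/7502 = -0.02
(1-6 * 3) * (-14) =238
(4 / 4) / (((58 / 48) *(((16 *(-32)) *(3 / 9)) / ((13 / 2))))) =-117/3712 = -0.03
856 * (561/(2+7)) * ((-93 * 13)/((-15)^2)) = -64509016/225 = -286706.74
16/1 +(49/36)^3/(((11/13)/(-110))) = -7273937/23328 = -311.81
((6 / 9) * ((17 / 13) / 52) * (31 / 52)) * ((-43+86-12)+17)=1054/2197 = 0.48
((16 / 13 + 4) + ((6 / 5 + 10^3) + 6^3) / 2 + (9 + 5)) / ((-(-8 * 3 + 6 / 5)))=13603/494 = 27.54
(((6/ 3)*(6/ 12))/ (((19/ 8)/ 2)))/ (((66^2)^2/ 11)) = 1/2048409 = 0.00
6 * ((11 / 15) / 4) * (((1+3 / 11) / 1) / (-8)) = -7/40 = -0.18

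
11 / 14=0.79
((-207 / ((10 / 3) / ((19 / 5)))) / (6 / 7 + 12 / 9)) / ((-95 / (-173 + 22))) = -85617/500 = -171.23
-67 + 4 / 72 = -1205/18 = -66.94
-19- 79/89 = -1770/89 = -19.89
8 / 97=0.08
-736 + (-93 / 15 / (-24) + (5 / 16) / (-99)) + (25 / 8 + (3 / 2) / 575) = -667267759/910800 = -732.62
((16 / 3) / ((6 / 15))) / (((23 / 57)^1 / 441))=335160/23 = 14572.17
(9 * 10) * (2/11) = 180/11 = 16.36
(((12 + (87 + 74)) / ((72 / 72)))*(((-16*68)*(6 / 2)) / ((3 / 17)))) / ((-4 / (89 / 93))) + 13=71196937/93 = 765558.46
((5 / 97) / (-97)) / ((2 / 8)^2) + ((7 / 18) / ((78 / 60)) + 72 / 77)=103897951/84765681 = 1.23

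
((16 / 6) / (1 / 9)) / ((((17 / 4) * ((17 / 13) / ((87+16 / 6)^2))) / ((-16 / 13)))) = -37048832/867 = -42732.22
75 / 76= 0.99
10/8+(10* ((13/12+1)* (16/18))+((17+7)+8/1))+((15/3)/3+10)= 6851/108 = 63.44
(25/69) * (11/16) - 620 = -684205/1104 = -619.75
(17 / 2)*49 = 833/2 = 416.50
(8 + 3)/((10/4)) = 22/5 = 4.40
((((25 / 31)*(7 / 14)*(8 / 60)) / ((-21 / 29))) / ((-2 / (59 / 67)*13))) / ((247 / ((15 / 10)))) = 8555/560216748 = 0.00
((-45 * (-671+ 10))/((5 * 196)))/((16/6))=17847/1568 = 11.38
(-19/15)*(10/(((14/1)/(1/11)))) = -0.08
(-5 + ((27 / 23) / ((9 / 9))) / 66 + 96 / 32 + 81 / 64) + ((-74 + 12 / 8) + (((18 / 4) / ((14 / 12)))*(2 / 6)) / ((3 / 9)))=-7861477/113344 = -69.36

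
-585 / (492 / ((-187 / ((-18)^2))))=12155/17712 = 0.69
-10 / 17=-0.59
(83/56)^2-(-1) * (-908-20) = -2903319/3136 = -925.80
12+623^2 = 388141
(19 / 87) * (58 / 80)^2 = 551/4800 = 0.11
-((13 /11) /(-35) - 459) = 176728/385 = 459.03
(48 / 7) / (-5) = -48/35 = -1.37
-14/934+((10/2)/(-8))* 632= -184472/467 = -395.01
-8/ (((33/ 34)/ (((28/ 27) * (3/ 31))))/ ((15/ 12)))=-1.03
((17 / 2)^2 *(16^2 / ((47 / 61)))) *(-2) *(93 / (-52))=52463904/611 = 85865.64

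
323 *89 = 28747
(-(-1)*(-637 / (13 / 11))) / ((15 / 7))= -251.53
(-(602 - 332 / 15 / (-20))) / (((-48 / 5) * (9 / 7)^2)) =2216417/58320 = 38.00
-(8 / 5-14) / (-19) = -62/95 = -0.65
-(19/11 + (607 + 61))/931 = -7367/10241 = -0.72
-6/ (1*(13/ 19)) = -114/13 = -8.77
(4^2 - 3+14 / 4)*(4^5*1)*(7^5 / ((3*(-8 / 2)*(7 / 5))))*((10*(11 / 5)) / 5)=-74373376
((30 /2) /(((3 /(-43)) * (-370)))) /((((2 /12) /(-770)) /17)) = -1688610/37 = -45638.11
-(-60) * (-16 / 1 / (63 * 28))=-80/147 = -0.54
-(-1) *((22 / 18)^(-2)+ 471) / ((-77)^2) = 57072/717409 = 0.08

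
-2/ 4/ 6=-1/12 = -0.08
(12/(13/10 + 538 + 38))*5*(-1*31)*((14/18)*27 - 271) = 4650000/5773 = 805.47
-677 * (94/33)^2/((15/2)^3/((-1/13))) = 47855776/47779875 = 1.00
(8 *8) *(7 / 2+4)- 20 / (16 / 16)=460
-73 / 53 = -1.38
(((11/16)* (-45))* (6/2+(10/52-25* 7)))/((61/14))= 15478155/12688 = 1219.91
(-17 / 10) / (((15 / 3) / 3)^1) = -51/50 = -1.02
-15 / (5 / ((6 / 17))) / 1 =-18/17 = -1.06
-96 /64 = -3/2 = -1.50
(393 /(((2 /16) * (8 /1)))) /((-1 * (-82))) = 393/82 = 4.79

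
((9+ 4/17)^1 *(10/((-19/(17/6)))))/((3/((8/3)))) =-6280/513 = -12.24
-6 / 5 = -1.20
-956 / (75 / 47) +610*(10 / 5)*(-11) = -1051432/75 = -14019.09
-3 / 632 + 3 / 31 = 1803/19592 = 0.09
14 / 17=0.82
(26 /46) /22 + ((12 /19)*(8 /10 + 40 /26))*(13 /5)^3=8217469/316250 = 25.98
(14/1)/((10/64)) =448/5 = 89.60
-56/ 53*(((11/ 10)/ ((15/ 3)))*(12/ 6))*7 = -4312/1325 = -3.25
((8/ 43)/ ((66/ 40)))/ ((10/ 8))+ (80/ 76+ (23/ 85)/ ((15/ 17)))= 325667/224675 = 1.45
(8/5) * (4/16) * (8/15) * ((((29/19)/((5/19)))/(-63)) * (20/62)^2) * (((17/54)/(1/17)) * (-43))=11532256/24519915 = 0.47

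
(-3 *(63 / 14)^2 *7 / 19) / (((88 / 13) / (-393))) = 8690409/6688 = 1299.40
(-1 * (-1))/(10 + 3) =1/13 = 0.08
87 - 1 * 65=22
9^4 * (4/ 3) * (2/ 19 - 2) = -314928/19 = -16575.16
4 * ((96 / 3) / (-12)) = -32/3 = -10.67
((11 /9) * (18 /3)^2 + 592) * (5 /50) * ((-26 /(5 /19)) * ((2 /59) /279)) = -104728/137175 = -0.76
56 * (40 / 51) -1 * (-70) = 5810/51 = 113.92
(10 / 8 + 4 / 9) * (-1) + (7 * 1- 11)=-205/36 = -5.69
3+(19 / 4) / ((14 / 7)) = 43/8 = 5.38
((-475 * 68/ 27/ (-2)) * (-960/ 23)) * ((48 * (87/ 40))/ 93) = -59948800/2139 = -28026.55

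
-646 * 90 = -58140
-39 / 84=-13/28 = -0.46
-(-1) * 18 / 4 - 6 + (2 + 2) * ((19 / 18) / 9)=-167/162 = -1.03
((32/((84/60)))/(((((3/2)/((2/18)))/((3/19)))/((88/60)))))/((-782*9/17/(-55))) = 38720/743337 = 0.05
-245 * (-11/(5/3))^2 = -53361/5 = -10672.20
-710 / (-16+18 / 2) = 710/7 = 101.43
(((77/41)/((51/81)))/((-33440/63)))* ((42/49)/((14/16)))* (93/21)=-22599/927010 = -0.02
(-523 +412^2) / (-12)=-56407/4 = -14101.75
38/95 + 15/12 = 1.65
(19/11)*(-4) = -76/11 = -6.91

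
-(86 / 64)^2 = -1849/1024 = -1.81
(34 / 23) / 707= 34/16261 = 0.00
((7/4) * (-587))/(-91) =587/52 = 11.29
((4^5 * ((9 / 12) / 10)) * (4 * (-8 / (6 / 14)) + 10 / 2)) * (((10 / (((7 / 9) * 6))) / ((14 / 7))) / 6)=-6688/7 = -955.43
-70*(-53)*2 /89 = 7420/89 = 83.37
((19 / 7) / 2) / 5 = 19/70 = 0.27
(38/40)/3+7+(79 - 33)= 3199/60 = 53.32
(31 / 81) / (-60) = -31/4860 = -0.01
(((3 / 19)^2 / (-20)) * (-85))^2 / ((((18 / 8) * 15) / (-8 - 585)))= -514131/2606420 = -0.20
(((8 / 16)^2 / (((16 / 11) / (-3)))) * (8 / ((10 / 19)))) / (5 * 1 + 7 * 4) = -0.24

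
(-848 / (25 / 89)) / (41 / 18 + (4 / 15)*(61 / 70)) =-9509472/7907 = -1202.66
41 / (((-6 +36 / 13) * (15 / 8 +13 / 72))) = -1599/259 = -6.17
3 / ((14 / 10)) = 15/7 = 2.14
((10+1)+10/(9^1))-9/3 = 82/9 = 9.11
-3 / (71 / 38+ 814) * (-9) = 1026/31003 = 0.03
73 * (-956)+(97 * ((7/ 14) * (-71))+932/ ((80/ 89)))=-1443893/20 = -72194.65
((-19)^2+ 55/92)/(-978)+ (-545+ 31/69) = -49029763/89976 = -544.92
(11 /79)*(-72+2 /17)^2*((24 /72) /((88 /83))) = 30985643/136986 = 226.20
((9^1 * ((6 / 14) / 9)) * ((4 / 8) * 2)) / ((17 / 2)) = 6/119 = 0.05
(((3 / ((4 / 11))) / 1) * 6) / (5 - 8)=-33/2 = -16.50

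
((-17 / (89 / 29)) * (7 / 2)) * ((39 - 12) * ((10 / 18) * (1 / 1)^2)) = -290.81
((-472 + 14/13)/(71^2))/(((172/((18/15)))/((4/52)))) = -9183/183164735 = 0.00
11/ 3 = 3.67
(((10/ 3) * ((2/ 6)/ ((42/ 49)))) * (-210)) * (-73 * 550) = 98367500/9 = 10929722.22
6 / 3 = 2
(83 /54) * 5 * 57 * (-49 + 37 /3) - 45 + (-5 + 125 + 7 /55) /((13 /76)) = -15404.75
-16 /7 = -2.29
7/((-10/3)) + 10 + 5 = 129/10 = 12.90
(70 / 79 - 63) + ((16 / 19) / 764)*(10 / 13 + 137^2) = -154391327/3726983 = -41.43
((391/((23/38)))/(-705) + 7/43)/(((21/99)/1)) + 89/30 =-49711/84882 = -0.59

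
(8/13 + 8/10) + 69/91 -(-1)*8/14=1249/455 = 2.75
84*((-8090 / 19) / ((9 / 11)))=-43714.39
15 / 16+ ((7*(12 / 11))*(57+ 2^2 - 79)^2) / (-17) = -432651/2992 = -144.60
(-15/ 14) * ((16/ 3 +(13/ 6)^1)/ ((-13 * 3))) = 75/364 = 0.21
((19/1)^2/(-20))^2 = 130321/400 = 325.80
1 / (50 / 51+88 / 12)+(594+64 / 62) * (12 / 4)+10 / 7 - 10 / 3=492236993/276024 = 1783.31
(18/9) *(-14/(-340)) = 7/85 = 0.08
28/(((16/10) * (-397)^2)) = 35/315218 = 0.00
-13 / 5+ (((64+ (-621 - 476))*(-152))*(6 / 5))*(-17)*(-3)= 48046883/5 = 9609376.60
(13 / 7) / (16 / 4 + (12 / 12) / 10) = 130/287 = 0.45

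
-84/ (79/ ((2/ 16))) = -21/158 = -0.13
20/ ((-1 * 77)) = -20/77 = -0.26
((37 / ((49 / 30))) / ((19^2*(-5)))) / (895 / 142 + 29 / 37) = -388796/219538179 = 0.00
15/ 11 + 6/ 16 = 153/88 = 1.74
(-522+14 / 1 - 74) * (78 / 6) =-7566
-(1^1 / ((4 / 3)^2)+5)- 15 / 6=-129/16 = -8.06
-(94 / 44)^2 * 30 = -33135/242 = -136.92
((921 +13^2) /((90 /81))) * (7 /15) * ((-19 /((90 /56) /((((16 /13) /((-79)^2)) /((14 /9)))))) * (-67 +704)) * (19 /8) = -161960484/156025 = -1038.04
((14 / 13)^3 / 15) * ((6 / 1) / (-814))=-2744/4470895 = 0.00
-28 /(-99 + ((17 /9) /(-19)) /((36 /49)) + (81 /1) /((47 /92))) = -8101296/17191493 = -0.47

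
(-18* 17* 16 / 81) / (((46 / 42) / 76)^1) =-289408/69 = -4194.32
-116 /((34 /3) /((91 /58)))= -16.06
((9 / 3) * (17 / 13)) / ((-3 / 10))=-170/13 = -13.08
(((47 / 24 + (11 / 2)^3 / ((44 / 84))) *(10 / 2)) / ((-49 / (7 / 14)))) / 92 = -19175/108192 = -0.18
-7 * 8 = -56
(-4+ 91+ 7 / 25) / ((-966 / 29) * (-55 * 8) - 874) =31639/4996175 = 0.01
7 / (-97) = -7/97 = -0.07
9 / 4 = 2.25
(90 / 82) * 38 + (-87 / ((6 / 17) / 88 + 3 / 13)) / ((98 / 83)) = -416052004/1528849 = -272.13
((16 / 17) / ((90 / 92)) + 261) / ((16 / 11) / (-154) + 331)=169739647/214466985 = 0.79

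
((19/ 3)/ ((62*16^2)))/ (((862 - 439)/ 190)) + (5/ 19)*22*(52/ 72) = 4.18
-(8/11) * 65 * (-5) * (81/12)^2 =236925/22 = 10769.32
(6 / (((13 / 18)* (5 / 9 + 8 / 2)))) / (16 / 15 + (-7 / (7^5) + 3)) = 17503290/39027859 = 0.45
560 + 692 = 1252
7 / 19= 0.37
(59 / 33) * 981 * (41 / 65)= 791013/715 = 1106.31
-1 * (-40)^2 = -1600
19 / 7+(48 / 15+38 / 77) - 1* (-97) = 39812/385 = 103.41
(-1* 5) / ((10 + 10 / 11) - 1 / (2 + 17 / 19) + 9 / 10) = -550/1261 = -0.44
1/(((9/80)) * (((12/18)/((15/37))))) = 200/37 = 5.41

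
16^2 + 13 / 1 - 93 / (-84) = 7563/28 = 270.11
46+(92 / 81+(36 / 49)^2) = 9271994/194481 = 47.68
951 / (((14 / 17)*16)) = 16167/224 = 72.17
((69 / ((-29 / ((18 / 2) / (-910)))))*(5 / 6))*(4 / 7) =207/18473 = 0.01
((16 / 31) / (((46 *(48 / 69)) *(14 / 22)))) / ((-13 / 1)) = -11/5642 = 0.00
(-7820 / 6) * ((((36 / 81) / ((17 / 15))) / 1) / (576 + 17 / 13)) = -11960/13509 = -0.89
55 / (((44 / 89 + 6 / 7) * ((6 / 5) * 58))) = 171325/293016 = 0.58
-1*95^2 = -9025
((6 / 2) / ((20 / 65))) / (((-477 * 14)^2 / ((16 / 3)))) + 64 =713530957/11148921 = 64.00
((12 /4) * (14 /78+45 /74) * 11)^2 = 625150009/925444 = 675.51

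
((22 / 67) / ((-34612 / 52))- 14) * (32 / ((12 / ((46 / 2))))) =-497830400/579751 = -858.70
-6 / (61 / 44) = -264/61 = -4.33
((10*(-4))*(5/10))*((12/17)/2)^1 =-120/17 = -7.06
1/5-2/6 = -0.13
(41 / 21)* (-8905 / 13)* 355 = -9970175/21 = -474770.24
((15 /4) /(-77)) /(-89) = 15/27412 = 0.00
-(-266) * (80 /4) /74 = 71.89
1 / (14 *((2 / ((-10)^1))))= -5/14 = -0.36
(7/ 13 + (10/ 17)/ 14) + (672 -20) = 1009542/1547 = 652.58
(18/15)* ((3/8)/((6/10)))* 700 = 525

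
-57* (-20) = 1140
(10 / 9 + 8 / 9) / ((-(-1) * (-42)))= -1/21 = -0.05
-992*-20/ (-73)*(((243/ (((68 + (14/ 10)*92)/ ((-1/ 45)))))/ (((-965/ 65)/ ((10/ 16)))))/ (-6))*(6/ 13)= 13950/577649 = 0.02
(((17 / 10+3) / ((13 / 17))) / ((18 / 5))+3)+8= 12.71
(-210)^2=44100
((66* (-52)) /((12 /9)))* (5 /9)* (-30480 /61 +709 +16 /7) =-129213370/427 = -302607.42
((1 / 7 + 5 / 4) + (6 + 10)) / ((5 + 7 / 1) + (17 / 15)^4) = 24654375/19348588 = 1.27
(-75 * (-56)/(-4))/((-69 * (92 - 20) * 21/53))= 1325/2484 = 0.53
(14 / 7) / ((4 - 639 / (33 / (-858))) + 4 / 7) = 7/58165 = 0.00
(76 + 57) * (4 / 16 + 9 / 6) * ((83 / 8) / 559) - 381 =-6738055/17888 = -376.68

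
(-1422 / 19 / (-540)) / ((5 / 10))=79/285 = 0.28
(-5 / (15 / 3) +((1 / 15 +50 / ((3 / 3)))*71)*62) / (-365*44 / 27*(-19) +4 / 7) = 208270881/10680440 = 19.50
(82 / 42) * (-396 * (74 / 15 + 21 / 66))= -142106/35 = -4060.17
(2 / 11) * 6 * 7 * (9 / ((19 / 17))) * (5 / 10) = 6426/209 = 30.75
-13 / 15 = -0.87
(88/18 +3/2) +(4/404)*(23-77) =10643/1818 = 5.85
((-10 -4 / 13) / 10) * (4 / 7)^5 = -68608/1092455 = -0.06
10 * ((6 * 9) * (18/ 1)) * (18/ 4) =43740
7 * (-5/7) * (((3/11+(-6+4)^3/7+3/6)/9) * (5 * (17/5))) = 1615/462 = 3.50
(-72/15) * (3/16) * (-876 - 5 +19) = 3879/5 = 775.80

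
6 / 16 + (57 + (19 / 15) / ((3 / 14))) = 22783/360 = 63.29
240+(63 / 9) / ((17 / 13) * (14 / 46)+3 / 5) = 368545/1492 = 247.01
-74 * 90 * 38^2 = -9617040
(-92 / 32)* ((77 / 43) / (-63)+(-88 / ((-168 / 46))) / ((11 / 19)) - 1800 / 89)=-118480843/1928808 = -61.43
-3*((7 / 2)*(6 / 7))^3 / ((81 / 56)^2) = -3136/81 = -38.72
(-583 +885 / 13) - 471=-12817/13 = -985.92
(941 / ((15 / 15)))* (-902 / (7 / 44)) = -37346408/7 = -5335201.14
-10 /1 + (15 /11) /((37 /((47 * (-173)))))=-126035/407 = -309.67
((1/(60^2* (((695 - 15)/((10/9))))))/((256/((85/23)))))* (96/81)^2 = 1/108650160 = 0.00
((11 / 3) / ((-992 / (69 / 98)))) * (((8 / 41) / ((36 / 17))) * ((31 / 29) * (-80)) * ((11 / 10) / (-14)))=-47311/29363544 = 0.00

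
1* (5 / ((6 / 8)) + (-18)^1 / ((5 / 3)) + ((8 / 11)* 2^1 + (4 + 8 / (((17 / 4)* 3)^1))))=1822/935 = 1.95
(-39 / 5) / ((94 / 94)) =-39/5 = -7.80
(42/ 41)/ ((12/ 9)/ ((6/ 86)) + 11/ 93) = 0.05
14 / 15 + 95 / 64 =2321/960 = 2.42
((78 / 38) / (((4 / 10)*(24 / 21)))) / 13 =105/304 = 0.35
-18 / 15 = -6/5 = -1.20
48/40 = 6/5 = 1.20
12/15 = 4/5 = 0.80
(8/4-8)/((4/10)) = -15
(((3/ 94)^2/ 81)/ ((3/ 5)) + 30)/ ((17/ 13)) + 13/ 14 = 677664221/28390068 = 23.87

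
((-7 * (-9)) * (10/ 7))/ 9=10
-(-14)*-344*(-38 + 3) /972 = 42140/243 = 173.42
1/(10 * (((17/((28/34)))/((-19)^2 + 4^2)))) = 2639/1445 = 1.83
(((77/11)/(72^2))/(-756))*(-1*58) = 29/279936 = 0.00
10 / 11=0.91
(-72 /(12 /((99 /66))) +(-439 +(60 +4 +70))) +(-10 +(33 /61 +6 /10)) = -98472/305 = -322.86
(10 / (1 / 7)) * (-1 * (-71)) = 4970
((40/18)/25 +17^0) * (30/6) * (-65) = -3185/9 = -353.89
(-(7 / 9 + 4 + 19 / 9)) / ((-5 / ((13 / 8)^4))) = 885391/92160 = 9.61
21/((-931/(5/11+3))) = -6/77 = -0.08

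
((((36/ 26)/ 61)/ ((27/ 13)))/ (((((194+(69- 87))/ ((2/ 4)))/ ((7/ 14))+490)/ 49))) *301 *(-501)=-2463083/36417 = -67.64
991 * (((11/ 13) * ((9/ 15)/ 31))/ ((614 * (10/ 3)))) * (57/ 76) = 294327/49488400 = 0.01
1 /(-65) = -1/65 = -0.02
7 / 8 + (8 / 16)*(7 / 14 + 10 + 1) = 53/8 = 6.62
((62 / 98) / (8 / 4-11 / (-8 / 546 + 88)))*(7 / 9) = 744620/2837331 = 0.26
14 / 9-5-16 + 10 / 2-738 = -6772/9 = -752.44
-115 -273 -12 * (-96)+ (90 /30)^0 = 765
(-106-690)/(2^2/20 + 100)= -3980/501 = -7.94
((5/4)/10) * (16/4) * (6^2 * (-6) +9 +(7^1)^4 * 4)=9397/2 = 4698.50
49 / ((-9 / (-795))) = 12985/3 = 4328.33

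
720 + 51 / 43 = 31011/43 = 721.19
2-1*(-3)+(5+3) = 13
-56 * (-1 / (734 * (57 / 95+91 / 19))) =665/46976 = 0.01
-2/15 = -0.13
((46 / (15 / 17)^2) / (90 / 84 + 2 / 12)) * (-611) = -2186863/75 = -29158.17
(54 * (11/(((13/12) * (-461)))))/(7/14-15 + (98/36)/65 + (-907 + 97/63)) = 1122660/868308713 = 0.00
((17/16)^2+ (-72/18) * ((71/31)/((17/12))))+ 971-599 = 49467119/134912 = 366.66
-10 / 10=-1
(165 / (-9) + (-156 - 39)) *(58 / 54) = -18560/81 = -229.14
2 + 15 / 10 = 7/2 = 3.50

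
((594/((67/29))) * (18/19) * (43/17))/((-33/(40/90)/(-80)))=14365440/21641 = 663.81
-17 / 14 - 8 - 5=-199/14 = -14.21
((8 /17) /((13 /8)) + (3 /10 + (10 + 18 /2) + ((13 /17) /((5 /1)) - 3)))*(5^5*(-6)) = -313922.51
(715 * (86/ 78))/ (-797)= -0.99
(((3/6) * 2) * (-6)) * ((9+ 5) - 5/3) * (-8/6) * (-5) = -1480/3 = -493.33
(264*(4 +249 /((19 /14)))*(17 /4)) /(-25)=-3996564/475 = -8413.82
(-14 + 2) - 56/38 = -256/19 = -13.47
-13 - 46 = -59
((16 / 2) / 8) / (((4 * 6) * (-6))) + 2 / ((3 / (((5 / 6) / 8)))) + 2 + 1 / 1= 49/16 = 3.06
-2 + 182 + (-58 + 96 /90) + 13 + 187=323.07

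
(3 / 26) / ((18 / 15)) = 5/52 = 0.10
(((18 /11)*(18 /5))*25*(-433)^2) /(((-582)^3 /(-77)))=19686345/1825346 = 10.78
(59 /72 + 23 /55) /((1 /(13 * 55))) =63713/72 = 884.90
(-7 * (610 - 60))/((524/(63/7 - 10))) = 1925/262 = 7.35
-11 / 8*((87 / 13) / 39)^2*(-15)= 138765/228488 = 0.61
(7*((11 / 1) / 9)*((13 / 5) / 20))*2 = 2.22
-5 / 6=-0.83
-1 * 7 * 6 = -42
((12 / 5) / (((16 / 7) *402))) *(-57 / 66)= -133/58960 = 0.00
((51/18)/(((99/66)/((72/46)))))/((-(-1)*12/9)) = 51/23 = 2.22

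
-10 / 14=-5/7 = -0.71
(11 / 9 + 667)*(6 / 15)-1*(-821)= 48973/45 = 1088.29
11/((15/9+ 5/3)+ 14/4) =66/41 = 1.61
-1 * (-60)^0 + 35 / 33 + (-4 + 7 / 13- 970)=-417589/429 = -973.40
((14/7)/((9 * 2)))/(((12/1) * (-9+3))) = -1/648 = 0.00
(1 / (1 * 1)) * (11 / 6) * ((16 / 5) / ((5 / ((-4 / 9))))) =-0.52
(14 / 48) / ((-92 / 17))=-119/2208 = -0.05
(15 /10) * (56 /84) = 1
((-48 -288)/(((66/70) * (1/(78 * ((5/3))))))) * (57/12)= -2420600/11 = -220054.55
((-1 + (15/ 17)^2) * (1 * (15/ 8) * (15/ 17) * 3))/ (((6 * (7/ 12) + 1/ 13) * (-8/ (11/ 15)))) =0.03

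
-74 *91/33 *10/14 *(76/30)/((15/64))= -2339584/1485 = -1575.48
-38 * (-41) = 1558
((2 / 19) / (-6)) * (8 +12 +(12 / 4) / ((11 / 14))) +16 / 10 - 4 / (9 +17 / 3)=2851/3135 = 0.91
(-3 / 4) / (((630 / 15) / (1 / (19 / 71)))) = -71/1064 = -0.07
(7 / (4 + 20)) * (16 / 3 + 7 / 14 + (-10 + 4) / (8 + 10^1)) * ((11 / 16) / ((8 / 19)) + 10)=114653/6144 = 18.66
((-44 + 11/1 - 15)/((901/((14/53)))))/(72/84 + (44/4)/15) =-70560/7974751 = -0.01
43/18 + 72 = 1339/18 = 74.39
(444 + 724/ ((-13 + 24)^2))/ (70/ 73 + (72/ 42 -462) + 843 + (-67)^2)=1738933/18830141 = 0.09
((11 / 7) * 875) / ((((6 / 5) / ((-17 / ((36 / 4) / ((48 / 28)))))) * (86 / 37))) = -4324375/2709 = -1596.30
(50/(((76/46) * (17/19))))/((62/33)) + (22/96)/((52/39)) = 612997/33728 = 18.17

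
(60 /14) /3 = 10/7 = 1.43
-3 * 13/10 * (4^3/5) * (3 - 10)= 8736/25 = 349.44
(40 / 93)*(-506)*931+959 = -18754253/93 = -201658.63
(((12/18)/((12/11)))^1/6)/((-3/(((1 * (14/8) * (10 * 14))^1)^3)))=-161767375/324 = -499282.02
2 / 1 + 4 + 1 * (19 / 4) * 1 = 43/4 = 10.75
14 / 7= 2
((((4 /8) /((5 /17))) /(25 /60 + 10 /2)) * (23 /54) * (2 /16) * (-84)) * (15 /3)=-2737/390 = -7.02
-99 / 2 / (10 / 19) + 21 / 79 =-148179/1580 = -93.78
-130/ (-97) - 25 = -2295/97 = -23.66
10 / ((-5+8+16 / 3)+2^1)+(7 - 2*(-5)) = 557/31 = 17.97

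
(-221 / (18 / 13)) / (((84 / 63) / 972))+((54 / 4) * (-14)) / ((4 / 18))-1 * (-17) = -117190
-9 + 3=-6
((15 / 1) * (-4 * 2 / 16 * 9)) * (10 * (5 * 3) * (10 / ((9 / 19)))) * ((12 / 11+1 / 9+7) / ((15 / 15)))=-19285000/11 = -1753181.82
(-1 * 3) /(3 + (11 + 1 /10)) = -10/47 = -0.21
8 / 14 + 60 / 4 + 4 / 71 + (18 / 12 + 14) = 30941/994 = 31.13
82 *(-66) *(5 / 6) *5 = -22550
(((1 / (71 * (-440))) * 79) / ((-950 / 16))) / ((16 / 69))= 5451/29678000 = 0.00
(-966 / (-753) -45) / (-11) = 10973/2761 = 3.97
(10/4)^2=25/4 = 6.25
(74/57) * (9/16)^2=999/2432 = 0.41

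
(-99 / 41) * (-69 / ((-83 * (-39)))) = 2277/44239 = 0.05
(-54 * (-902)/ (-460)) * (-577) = 7026129/115 = 61096.77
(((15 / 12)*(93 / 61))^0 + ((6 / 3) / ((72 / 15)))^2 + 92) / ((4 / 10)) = 232.93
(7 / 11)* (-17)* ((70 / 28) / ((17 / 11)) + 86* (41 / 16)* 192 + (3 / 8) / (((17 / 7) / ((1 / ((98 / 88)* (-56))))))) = -563955863/1232 = -457756.38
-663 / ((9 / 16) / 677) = -2393872/3 = -797957.33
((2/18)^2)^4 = 1/43046721 = 0.00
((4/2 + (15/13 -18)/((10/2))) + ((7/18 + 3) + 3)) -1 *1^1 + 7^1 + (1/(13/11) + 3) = 17393/1170 = 14.87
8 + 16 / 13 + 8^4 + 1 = 53381/13 = 4106.23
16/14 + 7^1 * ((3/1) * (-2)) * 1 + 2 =-272/7 = -38.86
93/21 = 31/7 = 4.43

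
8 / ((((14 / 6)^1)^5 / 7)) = 1944/2401 = 0.81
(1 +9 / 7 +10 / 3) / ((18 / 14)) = 118/27 = 4.37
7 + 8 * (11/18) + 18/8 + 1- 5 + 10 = 725/36 = 20.14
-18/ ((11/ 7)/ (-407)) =4662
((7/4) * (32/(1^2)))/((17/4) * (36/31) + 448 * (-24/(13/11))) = -22568/3664443 = -0.01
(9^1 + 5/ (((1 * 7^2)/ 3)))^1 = 456/49 = 9.31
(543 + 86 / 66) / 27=17962/891 = 20.16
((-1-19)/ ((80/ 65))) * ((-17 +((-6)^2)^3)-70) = -756746.25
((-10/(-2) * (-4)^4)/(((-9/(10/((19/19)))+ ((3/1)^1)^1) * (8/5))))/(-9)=-8000/189 = -42.33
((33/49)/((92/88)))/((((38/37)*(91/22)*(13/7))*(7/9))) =2659338/25331579 = 0.10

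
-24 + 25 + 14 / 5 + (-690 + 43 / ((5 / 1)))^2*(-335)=-777712464/5 = -155542492.80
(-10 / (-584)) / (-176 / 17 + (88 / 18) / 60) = -11475/6883316 = 0.00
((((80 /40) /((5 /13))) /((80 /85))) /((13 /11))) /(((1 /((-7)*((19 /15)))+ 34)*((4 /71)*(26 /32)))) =1765841/585910 = 3.01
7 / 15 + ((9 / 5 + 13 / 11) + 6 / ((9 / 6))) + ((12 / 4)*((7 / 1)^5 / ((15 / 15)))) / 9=308538/55 = 5609.78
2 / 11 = 0.18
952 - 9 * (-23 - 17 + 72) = 664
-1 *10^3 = -1000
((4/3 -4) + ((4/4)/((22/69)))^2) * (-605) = -52055/12 = -4337.92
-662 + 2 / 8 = -661.75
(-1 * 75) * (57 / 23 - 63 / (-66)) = -130275/506 = -257.46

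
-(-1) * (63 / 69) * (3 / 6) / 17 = 21/782 = 0.03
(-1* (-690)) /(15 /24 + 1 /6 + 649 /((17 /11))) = 281520/171659 = 1.64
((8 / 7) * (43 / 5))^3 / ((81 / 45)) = 40707584/77175 = 527.47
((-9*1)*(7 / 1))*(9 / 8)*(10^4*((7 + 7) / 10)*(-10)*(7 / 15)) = 4630500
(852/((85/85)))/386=2.21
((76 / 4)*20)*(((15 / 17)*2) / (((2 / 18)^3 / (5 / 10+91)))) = 760419900/17 = 44730582.35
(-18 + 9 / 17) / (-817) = 297/13889 = 0.02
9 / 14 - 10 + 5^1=-61/14 = -4.36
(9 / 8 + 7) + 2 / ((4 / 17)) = 133/8 = 16.62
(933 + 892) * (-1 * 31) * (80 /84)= -1131500/21 = -53880.95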